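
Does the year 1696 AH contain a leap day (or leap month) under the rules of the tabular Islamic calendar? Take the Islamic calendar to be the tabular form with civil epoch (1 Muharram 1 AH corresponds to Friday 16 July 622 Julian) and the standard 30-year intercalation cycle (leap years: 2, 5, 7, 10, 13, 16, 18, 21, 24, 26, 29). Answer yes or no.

Year 1696 AH is year 16 of its 30-year cycle; leap positions are 2, 5, 7, 10, 13, 16, 18, 21, 24, 26, 29, so it is a leap year (355 days).

yes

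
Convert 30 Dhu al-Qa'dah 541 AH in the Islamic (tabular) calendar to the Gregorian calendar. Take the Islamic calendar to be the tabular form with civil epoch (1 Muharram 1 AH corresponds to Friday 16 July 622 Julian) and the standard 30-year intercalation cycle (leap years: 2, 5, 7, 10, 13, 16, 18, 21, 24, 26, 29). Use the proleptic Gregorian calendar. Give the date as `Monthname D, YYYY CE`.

Julian Day Number of the source date = 2140122.
Converting JDN 2140122 to the Gregorian calendar gives 10 May 1147 CE.

May 10, 1147 CE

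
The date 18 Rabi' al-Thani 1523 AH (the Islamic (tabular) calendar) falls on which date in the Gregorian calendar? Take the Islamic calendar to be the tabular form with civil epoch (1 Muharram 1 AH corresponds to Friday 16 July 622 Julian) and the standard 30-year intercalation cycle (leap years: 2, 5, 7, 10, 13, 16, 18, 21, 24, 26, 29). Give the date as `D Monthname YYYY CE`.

7 July 2099 CE

Julian Day Number of the source date = 2487892.
Converting JDN 2487892 to the Gregorian calendar gives 7 July 2099 CE.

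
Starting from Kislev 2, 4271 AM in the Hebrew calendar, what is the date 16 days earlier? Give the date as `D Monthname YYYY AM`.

16 Cheshvan 4271 AM

JDN of Kislev 2, 4271 AM = 1907659.
1907659 − 16 = 1907643.
JDN 1907643 in the Hebrew calendar is 16 Cheshvan 4271 AM.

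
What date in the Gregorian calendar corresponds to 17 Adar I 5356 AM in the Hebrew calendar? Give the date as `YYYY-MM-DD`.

1596-02-16

Both dates share Julian Day Number 2304033; in the Gregorian calendar that is 16 February 1596 CE.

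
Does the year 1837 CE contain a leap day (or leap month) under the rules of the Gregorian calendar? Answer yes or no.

1837 is not divisible by 4, so it is a common year.

no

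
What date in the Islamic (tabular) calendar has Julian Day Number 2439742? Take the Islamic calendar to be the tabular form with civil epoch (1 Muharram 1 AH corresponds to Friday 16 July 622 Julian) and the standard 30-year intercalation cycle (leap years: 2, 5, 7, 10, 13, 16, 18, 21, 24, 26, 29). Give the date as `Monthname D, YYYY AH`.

The Gregorian equivalent of JDN 2439742 is 8 September 1967.
In the tabular Islamic calendar that day is Jumada al-Thani 3, 1387 AH.

Jumada al-Thani 3, 1387 AH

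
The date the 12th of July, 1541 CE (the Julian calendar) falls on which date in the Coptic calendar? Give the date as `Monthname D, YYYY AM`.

Julian Day Number of the source date = 2284101.
Converting JDN 2284101 to the Coptic calendar gives 18 Epip 1257 AM.

Epip 18, 1257 AM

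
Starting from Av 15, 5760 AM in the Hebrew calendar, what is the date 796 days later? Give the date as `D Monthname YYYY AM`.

15 Cheshvan 5763 AM

Counting 796 days forward from JDN 2451773 reaches JDN 2452569, which is 15 Cheshvan 5763 AM.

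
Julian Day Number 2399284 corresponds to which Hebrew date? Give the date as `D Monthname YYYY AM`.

3 Kislev 5617 AM

The Gregorian equivalent of JDN 2399284 is 30 November 1856.
In the Hebrew calendar that day is 3 Kislev 5617 AM.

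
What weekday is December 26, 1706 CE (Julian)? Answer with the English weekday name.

Thursday

This is JDN 2344534 (6 January 1707 Gregorian).
Since JDN mod 7 = 3 (0 = Monday), the day is Thursday.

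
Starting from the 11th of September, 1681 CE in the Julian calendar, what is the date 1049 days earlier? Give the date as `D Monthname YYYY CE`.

The starting date is JDN 2335297; 2335297 − 1049 = 2334248.
JDN 2334248 corresponds to 28 October 1678 CE.

28 October 1678 CE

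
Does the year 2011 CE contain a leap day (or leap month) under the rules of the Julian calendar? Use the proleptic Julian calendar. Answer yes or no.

2011 mod 4 = 3, so it is a common year in the Julian calendar.

no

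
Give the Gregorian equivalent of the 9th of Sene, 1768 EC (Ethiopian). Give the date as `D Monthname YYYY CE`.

14 June 1776 CE

Both dates share Julian Day Number 2369896; in the Gregorian calendar that is 14 June 1776 CE.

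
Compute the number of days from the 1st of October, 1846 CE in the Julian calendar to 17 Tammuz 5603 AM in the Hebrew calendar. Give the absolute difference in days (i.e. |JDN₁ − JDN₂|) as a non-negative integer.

JDN of the first date = 2395583.
JDN of the second date = 2394397.
|2394397 − 2395583| = 1186.

1186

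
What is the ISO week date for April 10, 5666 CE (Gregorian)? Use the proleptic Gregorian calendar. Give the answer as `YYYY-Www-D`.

The weekday is Saturday (ISO weekday 6).
That Saturday belongs to ISO week 14 of ISO year 5666.

5666-W14-6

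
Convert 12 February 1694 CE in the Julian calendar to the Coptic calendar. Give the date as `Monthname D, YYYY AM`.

Meshir 18, 1410 AM

Julian Day Number of the source date = 2339834.
Converting JDN 2339834 to the Coptic calendar gives 18 Meshir 1410 AM.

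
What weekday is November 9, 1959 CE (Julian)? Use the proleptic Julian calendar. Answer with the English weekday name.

Sunday

Equivalently 22 November 1959 Gregorian, JDN 2436895.
2436895 ≡ 6 (mod 7); counting from Monday = 0 gives Sunday.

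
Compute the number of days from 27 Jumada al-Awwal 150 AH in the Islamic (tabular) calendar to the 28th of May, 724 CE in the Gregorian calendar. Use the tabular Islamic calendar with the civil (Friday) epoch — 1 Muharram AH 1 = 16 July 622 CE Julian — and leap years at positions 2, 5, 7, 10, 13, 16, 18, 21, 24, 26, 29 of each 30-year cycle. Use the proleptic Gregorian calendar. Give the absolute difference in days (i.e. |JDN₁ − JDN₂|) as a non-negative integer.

15742

JDN of the first date = 2001385.
JDN of the second date = 1985643.
|1985643 − 2001385| = 15742.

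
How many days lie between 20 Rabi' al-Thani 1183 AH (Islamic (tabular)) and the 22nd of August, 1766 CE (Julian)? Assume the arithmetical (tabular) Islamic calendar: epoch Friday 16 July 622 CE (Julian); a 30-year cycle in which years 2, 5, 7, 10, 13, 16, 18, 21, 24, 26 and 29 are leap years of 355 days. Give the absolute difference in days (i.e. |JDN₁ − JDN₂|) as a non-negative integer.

First date → JDN 2367409; second date → JDN 2366323.
The interval is |2367409 − 2366323| = 1086 days.

1086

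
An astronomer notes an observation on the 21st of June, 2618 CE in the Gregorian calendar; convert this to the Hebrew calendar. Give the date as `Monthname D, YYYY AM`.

Julian Day Number of the source date = 2677436.
Converting JDN 2677436 to the Hebrew calendar gives 6 Tammuz 6378 AM.

Tammuz 6, 6378 AM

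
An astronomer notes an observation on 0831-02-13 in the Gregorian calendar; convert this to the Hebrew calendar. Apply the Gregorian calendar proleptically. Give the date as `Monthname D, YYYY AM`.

Both dates share Julian Day Number 2024620; in the Hebrew calendar that is 23 Shevat 4591 AM.

Shevat 23, 4591 AM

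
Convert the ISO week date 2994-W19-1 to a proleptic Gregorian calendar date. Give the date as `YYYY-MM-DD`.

2994-05-05

ISO week 1 of 2994 is the week containing the first Thursday of 2994.
Week 19, day 1 (Monday) lands on 2994-05-05.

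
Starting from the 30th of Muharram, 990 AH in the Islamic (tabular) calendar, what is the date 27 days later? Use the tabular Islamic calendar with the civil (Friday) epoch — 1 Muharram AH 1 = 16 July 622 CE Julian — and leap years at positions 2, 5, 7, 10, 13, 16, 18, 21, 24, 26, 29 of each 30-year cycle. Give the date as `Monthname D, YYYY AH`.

Safar 27, 990 AH

The starting date is JDN 2298938; 2298938 + 27 = 2298965.
JDN 2298965 corresponds to Safar 27, 990 AH.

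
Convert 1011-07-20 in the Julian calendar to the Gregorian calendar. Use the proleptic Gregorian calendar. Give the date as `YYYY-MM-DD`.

At this point the Julian calendar is 6 days behind the Gregorian.
20 July 1011 Julian + 6 days → 26 July 1011 Gregorian.

1011-07-26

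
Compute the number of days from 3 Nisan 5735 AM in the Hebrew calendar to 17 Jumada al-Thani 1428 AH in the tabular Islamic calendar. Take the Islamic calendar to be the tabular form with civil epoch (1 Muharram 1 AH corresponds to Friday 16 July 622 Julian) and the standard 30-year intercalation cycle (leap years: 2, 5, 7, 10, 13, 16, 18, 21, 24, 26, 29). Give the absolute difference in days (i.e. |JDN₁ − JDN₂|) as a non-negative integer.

JDN of the first date = 2442487.
JDN of the second date = 2454285.
|2454285 − 2442487| = 11798.

11798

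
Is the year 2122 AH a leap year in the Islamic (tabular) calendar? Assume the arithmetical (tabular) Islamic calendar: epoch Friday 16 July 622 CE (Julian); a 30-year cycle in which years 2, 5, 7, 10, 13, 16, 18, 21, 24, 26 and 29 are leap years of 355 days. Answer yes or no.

no

Year 2122 AH is year 22 of its 30-year cycle; leap positions are 2, 5, 7, 10, 13, 16, 18, 21, 24, 26, 29, so it is a common year (354 days).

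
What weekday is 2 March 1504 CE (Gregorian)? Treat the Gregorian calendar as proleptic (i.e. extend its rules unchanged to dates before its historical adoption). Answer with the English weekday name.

Wednesday

Since JDN mod 7 = 2 (0 = Monday), the day is Wednesday.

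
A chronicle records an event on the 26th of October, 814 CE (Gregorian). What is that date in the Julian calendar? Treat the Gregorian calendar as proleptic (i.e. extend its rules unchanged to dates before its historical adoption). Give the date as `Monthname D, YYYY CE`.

October 22, 814 CE

At this point the Julian calendar is 4 days behind the Gregorian.
26 October 814 Gregorian − 4 days → 22 October 814 Julian.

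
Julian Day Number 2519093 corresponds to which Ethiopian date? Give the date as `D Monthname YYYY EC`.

29 Hidar 2177 EC

The Gregorian equivalent of JDN 2519093 is 9 December 2184.
In the Ethiopian calendar that day is 29 Hidar 2177 EC.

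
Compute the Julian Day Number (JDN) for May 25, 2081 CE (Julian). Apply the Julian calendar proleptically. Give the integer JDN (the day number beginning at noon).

2481288

In the Gregorian calendar the same day is 7 June 2081.
JDN 2451545 is 1 January 2000 CE (Gregorian); the target day is +29743 days from there, so JDN = 2481288.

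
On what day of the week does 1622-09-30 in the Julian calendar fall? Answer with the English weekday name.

Monday

This is JDN 2313766 (10 October 1622 Gregorian).
2313766 ≡ 0 (mod 7); counting from Monday = 0 gives Monday.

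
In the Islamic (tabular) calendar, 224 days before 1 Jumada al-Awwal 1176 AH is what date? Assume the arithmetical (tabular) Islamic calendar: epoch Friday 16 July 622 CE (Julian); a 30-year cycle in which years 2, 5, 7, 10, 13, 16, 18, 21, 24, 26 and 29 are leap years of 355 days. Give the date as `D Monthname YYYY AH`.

Counting 224 days back from JDN 2364939 reaches JDN 2364715, which is 14 Ramadan 1175 AH.

14 Ramadan 1175 AH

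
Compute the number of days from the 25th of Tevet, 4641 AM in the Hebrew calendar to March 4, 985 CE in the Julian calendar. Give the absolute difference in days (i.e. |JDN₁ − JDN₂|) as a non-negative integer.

First date → JDN 2042843; second date → JDN 2080892.
The interval is |2042843 − 2080892| = 38049 days.

38049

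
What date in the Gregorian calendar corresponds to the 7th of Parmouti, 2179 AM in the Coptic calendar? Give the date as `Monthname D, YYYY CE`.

Julian Day Number of the source date = 2620760.
Converting JDN 2620760 to the Gregorian calendar gives 18 April 2463 CE.

April 18, 2463 CE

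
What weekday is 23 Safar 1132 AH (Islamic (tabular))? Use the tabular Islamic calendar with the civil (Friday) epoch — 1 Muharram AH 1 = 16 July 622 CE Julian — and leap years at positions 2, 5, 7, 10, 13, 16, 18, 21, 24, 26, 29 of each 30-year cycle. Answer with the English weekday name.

Friday

In the Gregorian calendar this is 5 January 1720 (JDN 2349281).
Since JDN mod 7 = 4 (0 = Monday), the day is Friday.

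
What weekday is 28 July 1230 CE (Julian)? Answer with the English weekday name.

Equivalently 4 August 1230 Gregorian, JDN 2170524.
Since JDN mod 7 = 6 (0 = Monday), the day is Sunday.

Sunday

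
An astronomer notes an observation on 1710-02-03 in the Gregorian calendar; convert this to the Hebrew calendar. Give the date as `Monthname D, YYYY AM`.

Both dates share Julian Day Number 2345658; in the Hebrew calendar that is 3 Adar I 5470 AM.

Adar I 3, 5470 AM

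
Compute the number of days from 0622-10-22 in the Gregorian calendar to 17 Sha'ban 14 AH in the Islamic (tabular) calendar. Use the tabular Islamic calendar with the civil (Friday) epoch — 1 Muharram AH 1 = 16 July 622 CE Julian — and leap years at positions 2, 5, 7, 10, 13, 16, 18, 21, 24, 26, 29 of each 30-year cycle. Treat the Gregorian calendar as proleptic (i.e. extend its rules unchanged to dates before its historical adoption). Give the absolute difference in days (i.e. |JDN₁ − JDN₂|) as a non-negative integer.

4735

JDN of the first date = 1948535.
JDN of the second date = 1953270.
|1953270 − 1948535| = 4735.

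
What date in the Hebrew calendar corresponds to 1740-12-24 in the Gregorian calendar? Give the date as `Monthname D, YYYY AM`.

Both dates share Julian Day Number 2356940; in the Hebrew calendar that is 5 Tevet 5501 AM.

Tevet 5, 5501 AM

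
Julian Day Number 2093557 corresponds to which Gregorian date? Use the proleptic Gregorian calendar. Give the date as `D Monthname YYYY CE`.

12 November 1019 CE

Counting from JDN 2299161 = 15 Oct 1582 gives an offset of -205604 days.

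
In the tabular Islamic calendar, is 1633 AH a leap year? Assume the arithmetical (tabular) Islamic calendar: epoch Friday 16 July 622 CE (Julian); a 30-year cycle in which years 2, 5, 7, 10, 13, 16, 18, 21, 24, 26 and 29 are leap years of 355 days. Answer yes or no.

yes

Year 1633 AH is year 13 of its 30-year cycle; leap positions are 2, 5, 7, 10, 13, 16, 18, 21, 24, 26, 29, so it is a leap year (355 days).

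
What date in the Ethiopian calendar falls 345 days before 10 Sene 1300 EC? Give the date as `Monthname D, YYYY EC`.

The starting date is JDN 2198960; 2198960 − 345 = 2198615.
JDN 2198615 corresponds to Hamle 1, 1299 EC.

Hamle 1, 1299 EC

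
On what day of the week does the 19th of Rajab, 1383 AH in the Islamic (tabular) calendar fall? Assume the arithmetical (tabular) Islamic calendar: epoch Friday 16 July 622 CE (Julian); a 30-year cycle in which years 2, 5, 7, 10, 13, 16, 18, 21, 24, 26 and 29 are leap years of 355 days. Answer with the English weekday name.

Equivalently 6 December 1963 Gregorian, JDN 2438370.
JDN 2438370 mod 7 = 4, and JDN 0 was a Monday, so this is a Friday.

Friday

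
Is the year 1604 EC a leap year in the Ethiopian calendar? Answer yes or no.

1604 mod 4 = 0; in the Ethiopian calendar a year is leap when year mod 4 = 3, so it is a common year.

no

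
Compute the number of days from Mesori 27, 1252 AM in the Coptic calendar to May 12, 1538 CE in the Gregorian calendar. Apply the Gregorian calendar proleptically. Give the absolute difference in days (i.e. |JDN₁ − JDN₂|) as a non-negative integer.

First date → JDN 2282314; second date → JDN 2282934.
The interval is |2282314 − 2282934| = 620 days.

620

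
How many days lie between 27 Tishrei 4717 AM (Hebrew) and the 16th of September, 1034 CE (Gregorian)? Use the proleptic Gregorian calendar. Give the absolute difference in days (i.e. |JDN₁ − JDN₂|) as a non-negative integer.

JDN of the first date = 2070514.
JDN of the second date = 2098979.
|2098979 − 2070514| = 28465.

28465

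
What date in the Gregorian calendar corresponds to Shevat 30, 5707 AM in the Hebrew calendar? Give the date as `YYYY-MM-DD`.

Both dates share Julian Day Number 2432237; in the Gregorian calendar that is 20 February 1947 CE.

1947-02-20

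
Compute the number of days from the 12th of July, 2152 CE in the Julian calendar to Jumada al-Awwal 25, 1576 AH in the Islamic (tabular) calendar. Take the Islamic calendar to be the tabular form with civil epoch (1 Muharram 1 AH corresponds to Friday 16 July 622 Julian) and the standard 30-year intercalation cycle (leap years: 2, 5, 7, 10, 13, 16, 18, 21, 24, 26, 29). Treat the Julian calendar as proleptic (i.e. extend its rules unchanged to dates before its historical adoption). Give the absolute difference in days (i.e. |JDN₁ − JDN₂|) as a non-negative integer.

First date → JDN 2507269; second date → JDN 2506709.
The interval is |2507269 − 2506709| = 560 days.

560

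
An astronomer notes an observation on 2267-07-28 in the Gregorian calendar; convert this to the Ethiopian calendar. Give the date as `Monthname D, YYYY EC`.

Hamle 19, 2259 EC

Both dates share Julian Day Number 2549273; in the Ethiopian calendar that is 19 Hamle 2259 EC.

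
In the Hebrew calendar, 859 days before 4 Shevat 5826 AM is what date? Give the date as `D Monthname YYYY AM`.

JDN of 4 Shevat 5826 AM = 2475681.
2475681 − 859 = 2474822.
JDN 2474822 in the Hebrew calendar is 1 Tishrei 5824 AM.

1 Tishrei 5824 AM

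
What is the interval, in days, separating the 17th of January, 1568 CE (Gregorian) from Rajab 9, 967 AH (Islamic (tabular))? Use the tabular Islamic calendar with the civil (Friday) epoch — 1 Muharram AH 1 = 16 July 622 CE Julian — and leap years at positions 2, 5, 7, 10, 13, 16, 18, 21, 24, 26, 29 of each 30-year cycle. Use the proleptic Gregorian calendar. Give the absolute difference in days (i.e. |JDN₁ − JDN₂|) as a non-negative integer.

2833

JDN of the first date = 2293776.
JDN of the second date = 2290943.
|2290943 − 2293776| = 2833.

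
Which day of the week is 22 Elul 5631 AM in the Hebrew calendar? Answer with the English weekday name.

Friday

This is JDN 2404679 (8 September 1871 Gregorian).
2404679 ≡ 4 (mod 7); counting from Monday = 0 gives Friday.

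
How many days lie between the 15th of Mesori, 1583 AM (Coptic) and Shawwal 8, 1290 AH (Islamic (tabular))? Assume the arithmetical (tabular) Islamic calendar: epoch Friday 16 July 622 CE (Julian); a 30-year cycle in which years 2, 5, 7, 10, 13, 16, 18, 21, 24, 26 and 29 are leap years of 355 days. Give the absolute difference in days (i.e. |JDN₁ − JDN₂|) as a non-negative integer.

First date → JDN 2403199; second date → JDN 2405492.
The interval is |2403199 − 2405492| = 2293 days.

2293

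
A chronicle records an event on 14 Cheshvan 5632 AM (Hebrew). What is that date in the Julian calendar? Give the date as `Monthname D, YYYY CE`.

Both dates share Julian Day Number 2404730; in the Julian calendar that is 17 October 1871 CE.

October 17, 1871 CE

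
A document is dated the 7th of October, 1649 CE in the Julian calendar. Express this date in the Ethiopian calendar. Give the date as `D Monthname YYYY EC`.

Both dates share Julian Day Number 2323635; in the Ethiopian calendar that is 10 Tikimt 1642 EC.

10 Tikimt 1642 EC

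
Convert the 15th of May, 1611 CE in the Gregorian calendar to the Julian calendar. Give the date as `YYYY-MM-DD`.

1611-05-05

The Julian–Gregorian offset here is 10 days (Julian trailing).
15 May 1611 Gregorian − 10 days → 5 May 1611 Julian.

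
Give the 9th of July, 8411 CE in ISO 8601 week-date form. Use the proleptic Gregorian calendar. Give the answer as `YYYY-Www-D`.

8411-W27-6

The weekday is Saturday (ISO weekday 6).
That Saturday belongs to ISO week 27 of ISO year 8411.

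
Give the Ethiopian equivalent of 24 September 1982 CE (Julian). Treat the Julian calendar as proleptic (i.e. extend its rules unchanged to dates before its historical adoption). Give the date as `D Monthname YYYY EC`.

27 Meskerem 1975 EC

Julian Day Number of the source date = 2445250.
Converting JDN 2445250 to the Ethiopian calendar gives 27 Meskerem 1975 EC.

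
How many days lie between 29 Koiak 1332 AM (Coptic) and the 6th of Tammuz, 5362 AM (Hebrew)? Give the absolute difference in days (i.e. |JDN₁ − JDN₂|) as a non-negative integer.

First date → JDN 2311296; second date → JDN 2306354.
The interval is |2311296 − 2306354| = 4942 days.

4942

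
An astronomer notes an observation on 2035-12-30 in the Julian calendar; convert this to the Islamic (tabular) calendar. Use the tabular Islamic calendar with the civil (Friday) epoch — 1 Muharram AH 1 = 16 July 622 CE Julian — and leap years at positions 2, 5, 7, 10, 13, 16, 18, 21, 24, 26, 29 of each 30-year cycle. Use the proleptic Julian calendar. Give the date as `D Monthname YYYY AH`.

13 Dhu al-Qa'dah 1457 AH

The source date corresponds to 12 January 2036 in the Gregorian calendar (JDN 2464705).
That day falls on 13 Dhu al-Qa'dah 1457 AH in the tabular Islamic calendar.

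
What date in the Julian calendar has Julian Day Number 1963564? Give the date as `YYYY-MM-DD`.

The proleptic Gregorian equivalent of JDN 1963564 is 15 December 663.
In the Julian calendar that day is 0663-12-12.

0663-12-12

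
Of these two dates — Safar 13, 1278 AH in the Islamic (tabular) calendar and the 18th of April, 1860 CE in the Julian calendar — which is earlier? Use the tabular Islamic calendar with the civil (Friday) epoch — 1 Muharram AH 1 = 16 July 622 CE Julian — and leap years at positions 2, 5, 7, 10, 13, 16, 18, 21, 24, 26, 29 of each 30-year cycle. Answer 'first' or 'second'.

second

The two dates have Julian Day Numbers 2401008 and 2400531 respectively.
Since 2400531 < 2401008, the second date comes first.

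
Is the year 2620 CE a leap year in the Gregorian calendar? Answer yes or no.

2620 is divisible by 4 and not by 100, so it is a leap year.

yes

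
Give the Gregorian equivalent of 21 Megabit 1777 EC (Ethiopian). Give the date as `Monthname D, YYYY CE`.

Julian Day Number of the source date = 2373105.
Converting JDN 2373105 to the Gregorian calendar gives 28 March 1785 CE.

March 28, 1785 CE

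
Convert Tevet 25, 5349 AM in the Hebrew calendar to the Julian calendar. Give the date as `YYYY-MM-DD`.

1589-01-03

Both dates share Julian Day Number 2301443; in the Julian calendar that is 3 January 1589 CE.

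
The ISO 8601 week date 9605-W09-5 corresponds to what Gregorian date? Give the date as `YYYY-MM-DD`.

9605-03-04

ISO week 1 of 9605 is the week containing the first Thursday of 9605.
Week 9, day 5 (Friday) lands on 9605-03-04.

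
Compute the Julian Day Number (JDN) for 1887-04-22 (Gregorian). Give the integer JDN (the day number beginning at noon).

2410384

JDN 2400001 is 17 November 1858 CE (Gregorian), MJD 0; the target day is +10383 days from there, so JDN = 2410384.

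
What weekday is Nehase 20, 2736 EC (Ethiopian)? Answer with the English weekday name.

Friday

In the Gregorian calendar this is 1 September 2744 (JDN 2723529).
2723529 ≡ 4 (mod 7); counting from Monday = 0 gives Friday.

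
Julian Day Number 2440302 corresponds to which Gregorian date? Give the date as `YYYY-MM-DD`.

JDN 2451545 is 1 Jan 2000; 2440302 is −11243 days from there.

1969-03-21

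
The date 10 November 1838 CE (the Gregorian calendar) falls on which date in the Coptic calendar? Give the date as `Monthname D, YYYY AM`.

Hathor 2, 1555 AM

Julian Day Number of the source date = 2392689.
Converting JDN 2392689 to the Coptic calendar gives 2 Hathor 1555 AM.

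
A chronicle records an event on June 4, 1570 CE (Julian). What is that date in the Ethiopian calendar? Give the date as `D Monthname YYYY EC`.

10 Sene 1562 EC

The source date corresponds to 14 June 1570 in the proleptic Gregorian calendar (JDN 2294655).
That day falls on 10 Sene 1562 EC in the Ethiopian calendar.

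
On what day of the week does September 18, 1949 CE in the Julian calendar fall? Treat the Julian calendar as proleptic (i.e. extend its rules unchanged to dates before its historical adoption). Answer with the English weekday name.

Saturday

This is JDN 2433191 (1 October 1949 Gregorian).
2433191 ≡ 5 (mod 7); counting from Monday = 0 gives Saturday.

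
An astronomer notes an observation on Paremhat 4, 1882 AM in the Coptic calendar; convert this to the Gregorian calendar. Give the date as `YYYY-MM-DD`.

Julian Day Number of the source date = 2512248.
Converting JDN 2512248 to the Gregorian calendar gives 14 March 2166 CE.

2166-03-14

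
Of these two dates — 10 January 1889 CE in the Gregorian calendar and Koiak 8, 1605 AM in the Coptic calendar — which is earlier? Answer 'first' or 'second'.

second

Converting both to JDN: 2411013 vs 2410988; the smaller is the second.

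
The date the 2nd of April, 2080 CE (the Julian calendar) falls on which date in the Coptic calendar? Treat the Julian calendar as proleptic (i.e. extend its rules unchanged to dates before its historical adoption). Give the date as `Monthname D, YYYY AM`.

Parmouti 7, 1796 AM

Both dates share Julian Day Number 2480870; in the Coptic calendar that is 7 Parmouti 1796 AM.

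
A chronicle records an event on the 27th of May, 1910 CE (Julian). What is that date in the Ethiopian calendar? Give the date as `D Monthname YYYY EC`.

2 Sene 1902 EC

Julian Day Number of the source date = 2418832.
Converting JDN 2418832 to the Ethiopian calendar gives 2 Sene 1902 EC.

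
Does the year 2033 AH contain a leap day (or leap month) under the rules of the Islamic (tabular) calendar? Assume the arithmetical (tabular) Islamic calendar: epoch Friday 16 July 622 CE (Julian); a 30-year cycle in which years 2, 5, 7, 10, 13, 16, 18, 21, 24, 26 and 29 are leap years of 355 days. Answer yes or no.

Year 2033 AH is year 23 of its 30-year cycle; leap positions are 2, 5, 7, 10, 13, 16, 18, 21, 24, 26, 29, so it is a common year (354 days).

no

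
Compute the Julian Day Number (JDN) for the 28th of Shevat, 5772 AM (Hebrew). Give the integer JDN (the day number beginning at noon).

2455979

In the Gregorian calendar the same day is 21 February 2012.
JDN 2400001 is 17 November 1858 CE (Gregorian), MJD 0; the target day is +55978 days from there, so JDN = 2455979.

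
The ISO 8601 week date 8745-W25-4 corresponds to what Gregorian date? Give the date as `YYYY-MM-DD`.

ISO week 1 of 8745 is the week containing the first Thursday of 8745.
Week 25, day 4 (Thursday) lands on 8745-06-21.

8745-06-21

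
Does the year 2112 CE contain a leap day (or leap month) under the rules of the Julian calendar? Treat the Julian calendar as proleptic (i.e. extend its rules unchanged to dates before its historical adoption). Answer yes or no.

2112 mod 4 = 0, so it is a leap year in the Julian calendar.

yes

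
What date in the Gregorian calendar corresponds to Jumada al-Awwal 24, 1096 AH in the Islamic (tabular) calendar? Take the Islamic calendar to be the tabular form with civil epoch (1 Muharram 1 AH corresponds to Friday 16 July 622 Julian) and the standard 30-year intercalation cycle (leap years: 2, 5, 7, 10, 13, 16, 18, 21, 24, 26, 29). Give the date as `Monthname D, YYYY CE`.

Both dates share Julian Day Number 2336612; in the Gregorian calendar that is 28 April 1685 CE.

April 28, 1685 CE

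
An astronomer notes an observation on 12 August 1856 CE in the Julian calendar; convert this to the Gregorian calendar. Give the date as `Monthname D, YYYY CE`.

August 24, 1856 CE

At this point the Julian calendar is 12 days behind the Gregorian.
12 August 1856 Julian + 12 days → 24 August 1856 Gregorian.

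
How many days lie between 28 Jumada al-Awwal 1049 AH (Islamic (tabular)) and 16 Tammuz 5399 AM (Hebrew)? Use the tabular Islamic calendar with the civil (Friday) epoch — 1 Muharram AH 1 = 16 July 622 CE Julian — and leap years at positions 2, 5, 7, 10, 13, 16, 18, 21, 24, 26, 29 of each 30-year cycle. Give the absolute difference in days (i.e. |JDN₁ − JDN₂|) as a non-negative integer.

First date → JDN 2319961; second date → JDN 2319891.
The interval is |2319961 − 2319891| = 70 days.

70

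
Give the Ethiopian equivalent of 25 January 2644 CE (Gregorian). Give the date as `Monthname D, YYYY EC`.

Both dates share Julian Day Number 2686785; in the Ethiopian calendar that is 11 Tir 2636 EC.

Tir 11, 2636 EC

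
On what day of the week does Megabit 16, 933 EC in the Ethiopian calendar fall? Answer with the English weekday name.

This is JDN 2064829 (17 March 941 Gregorian).
2064829 ≡ 4 (mod 7); counting from Monday = 0 gives Friday.

Friday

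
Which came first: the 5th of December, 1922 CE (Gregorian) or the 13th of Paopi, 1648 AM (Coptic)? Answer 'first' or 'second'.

first

First date → JDN 2423394; second date → JDN 2426639.
JDN 2423394 < JDN 2426639, so the first date is earlier.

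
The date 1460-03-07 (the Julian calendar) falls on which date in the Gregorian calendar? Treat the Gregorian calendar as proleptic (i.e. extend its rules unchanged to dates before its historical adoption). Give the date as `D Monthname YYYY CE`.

16 March 1460 CE

The Julian–Gregorian offset here is 9 days (Julian trailing).
7 March 1460 Julian + 9 days → 16 March 1460 Gregorian.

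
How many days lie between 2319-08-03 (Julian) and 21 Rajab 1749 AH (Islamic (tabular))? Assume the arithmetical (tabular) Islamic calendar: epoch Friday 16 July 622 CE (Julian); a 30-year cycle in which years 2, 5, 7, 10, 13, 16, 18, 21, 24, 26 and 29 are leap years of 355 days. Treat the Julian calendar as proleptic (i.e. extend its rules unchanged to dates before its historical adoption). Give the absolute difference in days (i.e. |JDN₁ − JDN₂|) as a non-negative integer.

217

JDN of the first date = 2568287.
JDN of the second date = 2568070.
|2568070 − 2568287| = 217.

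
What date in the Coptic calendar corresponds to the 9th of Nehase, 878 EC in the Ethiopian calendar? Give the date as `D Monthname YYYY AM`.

Both dates share Julian Day Number 2044883; in the Coptic calendar that is 9 Mesori 602 AM.

9 Mesori 602 AM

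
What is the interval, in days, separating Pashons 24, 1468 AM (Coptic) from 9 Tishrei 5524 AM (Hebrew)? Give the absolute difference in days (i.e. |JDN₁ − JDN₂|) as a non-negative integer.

4126

First date → JDN 2361115; second date → JDN 2365241.
The interval is |2361115 − 2365241| = 4126 days.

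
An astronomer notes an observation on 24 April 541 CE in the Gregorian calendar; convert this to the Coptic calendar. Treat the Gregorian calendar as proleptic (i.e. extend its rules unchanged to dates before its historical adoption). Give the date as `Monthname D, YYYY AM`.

Parmouti 27, 257 AM

Julian Day Number of the source date = 1918770.
Converting JDN 1918770 to the Coptic calendar gives 27 Parmouti 257 AM.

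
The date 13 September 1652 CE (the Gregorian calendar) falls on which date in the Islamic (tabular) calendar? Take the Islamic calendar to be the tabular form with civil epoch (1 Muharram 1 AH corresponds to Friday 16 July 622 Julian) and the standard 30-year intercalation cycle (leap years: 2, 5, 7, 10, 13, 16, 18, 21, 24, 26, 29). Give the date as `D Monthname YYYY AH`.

Both dates share Julian Day Number 2324697; in the tabular Islamic calendar that is 9 Shawwal 1062 AH.

9 Shawwal 1062 AH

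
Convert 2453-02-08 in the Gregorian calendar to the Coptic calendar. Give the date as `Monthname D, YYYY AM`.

Tobi 28, 2169 AM

Julian Day Number of the source date = 2617039.
Converting JDN 2617039 to the Coptic calendar gives 28 Tobi 2169 AM.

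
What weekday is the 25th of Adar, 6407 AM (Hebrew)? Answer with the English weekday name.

Thursday

In the Gregorian calendar this is 25 March 2647 (JDN 2687940).
2687940 ≡ 3 (mod 7); counting from Monday = 0 gives Thursday.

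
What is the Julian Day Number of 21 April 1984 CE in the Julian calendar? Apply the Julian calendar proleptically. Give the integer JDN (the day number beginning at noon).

Equivalently 4 May 1984 (Gregorian).
JDN 2451545 is 1 January 2000 CE (Gregorian); the target day is −5720 days from there, so JDN = 2445825.

2445825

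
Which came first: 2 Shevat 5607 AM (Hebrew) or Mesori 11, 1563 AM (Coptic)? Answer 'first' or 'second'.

first

The two dates have Julian Day Numbers 2395681 and 2395890 respectively.
Since 2395681 < 2395890, the first date comes first.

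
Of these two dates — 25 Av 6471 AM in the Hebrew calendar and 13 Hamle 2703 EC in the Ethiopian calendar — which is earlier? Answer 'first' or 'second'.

second

First date → JDN 2711474; second date → JDN 2711438.
JDN 2711438 < JDN 2711474, so the second date is earlier.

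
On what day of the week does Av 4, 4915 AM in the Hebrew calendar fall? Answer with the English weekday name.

This is JDN 2143107 (12 July 1155 Gregorian).
JDN 2143107 mod 7 = 1, and JDN 0 was a Monday, so this is a Tuesday.

Tuesday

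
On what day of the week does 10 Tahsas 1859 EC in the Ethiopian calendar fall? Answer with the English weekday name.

Tuesday

In the Gregorian calendar this is 18 December 1866 (JDN 2402954).
2402954 ≡ 1 (mod 7); counting from Monday = 0 gives Tuesday.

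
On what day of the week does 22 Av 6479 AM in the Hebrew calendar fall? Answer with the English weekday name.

This is JDN 2714394 (29 August 2719 Gregorian).
2714394 ≡ 4 (mod 7); counting from Monday = 0 gives Friday.

Friday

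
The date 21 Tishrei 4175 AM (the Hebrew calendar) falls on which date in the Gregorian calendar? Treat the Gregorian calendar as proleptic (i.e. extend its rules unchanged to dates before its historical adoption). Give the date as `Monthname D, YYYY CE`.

Both dates share Julian Day Number 1872535; in the Gregorian calendar that is 22 September 414 CE.

September 22, 414 CE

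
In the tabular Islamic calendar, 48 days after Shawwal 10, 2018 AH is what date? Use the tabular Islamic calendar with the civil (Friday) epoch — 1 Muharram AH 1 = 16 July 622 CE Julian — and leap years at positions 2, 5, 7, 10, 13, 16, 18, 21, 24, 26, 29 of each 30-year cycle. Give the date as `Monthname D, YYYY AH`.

Dhu al-Qa'dah 29, 2018 AH

The starting date is JDN 2663473; 2663473 + 48 = 2663521.
JDN 2663521 corresponds to Dhu al-Qa'dah 29, 2018 AH.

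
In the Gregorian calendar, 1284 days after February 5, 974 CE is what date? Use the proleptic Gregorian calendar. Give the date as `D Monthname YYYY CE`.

JDN of February 5, 974 CE = 2076842.
2076842 + 1284 = 2078126.
JDN 2078126 in the Gregorian calendar is 12 August 977 CE.

12 August 977 CE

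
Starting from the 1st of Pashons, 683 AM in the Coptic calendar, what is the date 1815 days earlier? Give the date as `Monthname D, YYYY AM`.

Pashons 12, 678 AM

The starting date is JDN 2074370; 2074370 − 1815 = 2072555.
JDN 2072555 corresponds to Pashons 12, 678 AM.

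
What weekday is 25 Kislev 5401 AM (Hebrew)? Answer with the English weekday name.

Sunday

Equivalently 9 December 1640 Gregorian, JDN 2320401.
JDN 2320401 mod 7 = 6, and JDN 0 was a Monday, so this is a Sunday.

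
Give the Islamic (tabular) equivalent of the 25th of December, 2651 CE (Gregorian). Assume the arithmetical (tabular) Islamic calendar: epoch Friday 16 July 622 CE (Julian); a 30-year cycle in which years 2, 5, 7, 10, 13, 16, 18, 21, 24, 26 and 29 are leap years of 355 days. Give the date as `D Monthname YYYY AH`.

Both dates share Julian Day Number 2689676; in the tabular Islamic calendar that is 20 Ramadan 2092 AH.

20 Ramadan 2092 AH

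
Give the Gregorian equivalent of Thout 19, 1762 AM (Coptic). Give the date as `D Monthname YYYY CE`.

Both dates share Julian Day Number 2468253; in the Gregorian calendar that is 29 September 2045 CE.

29 September 2045 CE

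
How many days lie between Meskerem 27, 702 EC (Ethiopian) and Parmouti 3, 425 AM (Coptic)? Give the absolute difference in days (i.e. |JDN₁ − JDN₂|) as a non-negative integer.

First date → JDN 1980287; second date → JDN 1980108.
The interval is |1980287 − 1980108| = 179 days.

179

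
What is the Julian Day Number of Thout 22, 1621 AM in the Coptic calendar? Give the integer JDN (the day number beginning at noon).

2416756

Equivalently 2 October 1904 (Gregorian).
JDN 2400001 is 17 November 1858 CE (Gregorian), MJD 0; the target day is +16755 days from there, so JDN = 2416756.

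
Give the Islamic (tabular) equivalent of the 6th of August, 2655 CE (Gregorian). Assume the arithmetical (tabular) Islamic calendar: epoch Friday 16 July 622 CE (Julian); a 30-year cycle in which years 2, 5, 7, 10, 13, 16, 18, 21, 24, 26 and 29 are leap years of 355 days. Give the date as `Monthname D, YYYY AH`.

Jumada al-Thani 11, 2096 AH

Julian Day Number of the source date = 2690996.
Converting JDN 2690996 to the tabular Islamic calendar gives 11 Jumada al-Thani 2096 AH.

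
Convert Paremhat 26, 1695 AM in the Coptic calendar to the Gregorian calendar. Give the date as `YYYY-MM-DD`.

1979-04-04

Both dates share Julian Day Number 2443968; in the Gregorian calendar that is 4 April 1979 CE.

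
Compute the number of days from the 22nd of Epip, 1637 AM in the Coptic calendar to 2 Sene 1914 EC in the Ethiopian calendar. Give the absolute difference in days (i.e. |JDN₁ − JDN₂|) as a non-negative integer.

315

JDN of the first date = 2422900.
JDN of the second date = 2423215.
|2423215 − 2422900| = 315.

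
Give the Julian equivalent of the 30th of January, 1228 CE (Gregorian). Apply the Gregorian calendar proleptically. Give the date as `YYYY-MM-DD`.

The Julian–Gregorian offset here is 7 days (Julian trailing).
30 January 1228 Gregorian − 7 days → 23 January 1228 Julian.

1228-01-23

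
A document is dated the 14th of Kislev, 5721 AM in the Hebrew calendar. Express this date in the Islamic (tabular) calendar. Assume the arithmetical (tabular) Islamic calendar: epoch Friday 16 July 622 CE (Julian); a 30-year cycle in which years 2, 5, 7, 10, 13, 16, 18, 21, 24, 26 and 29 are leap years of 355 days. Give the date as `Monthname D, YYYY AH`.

Both dates share Julian Day Number 2437272; in the tabular Islamic calendar that is 13 Jumada al-Thani 1380 AH.

Jumada al-Thani 13, 1380 AH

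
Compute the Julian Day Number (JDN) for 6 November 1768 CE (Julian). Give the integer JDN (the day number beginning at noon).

2367130

Equivalently 17 November 1768 (Gregorian).
JDN 2451545 is 1 January 2000 CE (Gregorian); the target day is −84415 days from there, so JDN = 2367130.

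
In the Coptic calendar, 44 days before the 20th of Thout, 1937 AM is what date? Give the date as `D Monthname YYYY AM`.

JDN of the 20th of Thout, 1937 AM = 2532173.
2532173 − 44 = 2532129.
JDN 2532129 in the Coptic calendar is 11 Mesori 1936 AM.

11 Mesori 1936 AM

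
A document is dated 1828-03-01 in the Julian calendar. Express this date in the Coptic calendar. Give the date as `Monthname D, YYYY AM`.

Paremhat 5, 1544 AM

Both dates share Julian Day Number 2388795; in the Coptic calendar that is 5 Paremhat 1544 AM.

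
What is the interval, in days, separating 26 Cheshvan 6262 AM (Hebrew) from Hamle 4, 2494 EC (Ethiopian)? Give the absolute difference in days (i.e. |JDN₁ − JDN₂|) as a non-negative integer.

248

JDN of the first date = 2634844.
JDN of the second date = 2635092.
|2635092 − 2634844| = 248.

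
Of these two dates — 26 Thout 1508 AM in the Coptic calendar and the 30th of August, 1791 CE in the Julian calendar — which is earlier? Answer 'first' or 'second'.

second

The two dates have Julian Day Numbers 2375487 and 2375462 respectively.
Since 2375462 < 2375487, the second date comes first.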